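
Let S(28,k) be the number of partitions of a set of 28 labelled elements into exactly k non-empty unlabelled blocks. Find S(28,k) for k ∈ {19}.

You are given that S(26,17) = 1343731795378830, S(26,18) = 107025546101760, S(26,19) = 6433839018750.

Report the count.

7626292886912700

row 27: T[27][18]=18·107025546101760+1343731795378830=3270191625210510  T[27][19]=19·6433839018750+107025546101760=229268487458010
row 28: T[28][19]=19·229268487458010+3270191625210510=7626292886912700
Read S(28,19) = 7626292886912700.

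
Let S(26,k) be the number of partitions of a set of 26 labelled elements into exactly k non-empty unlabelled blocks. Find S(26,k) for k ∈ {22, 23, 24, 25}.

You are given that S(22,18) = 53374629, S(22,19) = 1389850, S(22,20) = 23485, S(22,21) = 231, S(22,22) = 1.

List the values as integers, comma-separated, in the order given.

238929405, 4126200, 47450, 325

r23: T_23,19=19×1389850+53374629=79781779; T_23,20=20×23485+1389850=1859550; T_23,21=21×231+23485=28336; T_23,22=22×1+231=253; T_23,23=23×0+1=1
r24: T_24,20=20×1859550+79781779=116972779; T_24,21=21×28336+1859550=2454606; T_24,22=22×253+28336=33902; T_24,23=23×1+253=276; T_24,24=24×0+1=1
r25: T_25,21=21×2454606+116972779=168519505; T_25,22=22×33902+2454606=3200450; T_25,23=23×276+33902=40250; T_25,24=24×1+276=300; T_25,25=25×0+1=1
r26: T_26,22=22×3200450+168519505=238929405; T_26,23=23×40250+3200450=4126200; T_26,24=24×300+40250=47450; T_26,25=25×1+300=325
Read S(26,22) = 238929405, S(26,23) = 4126200, S(26,24) = 47450, S(26,25) = 325.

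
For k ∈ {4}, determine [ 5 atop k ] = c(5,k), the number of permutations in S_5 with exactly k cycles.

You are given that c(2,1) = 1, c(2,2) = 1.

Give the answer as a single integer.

10

row 3: T[3][2]=2·1+1=3  T[3][3]=2·0+1=1
row 4: T[4][3]=3·1+3=6  T[4][4]=3·0+1=1
row 5: T[5][4]=4·1+6=10
Read c(5,4) = 10.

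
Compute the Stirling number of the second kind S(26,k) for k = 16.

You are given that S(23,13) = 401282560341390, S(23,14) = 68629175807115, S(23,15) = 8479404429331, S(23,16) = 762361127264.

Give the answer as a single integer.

row 24: T[24][14]=14·68629175807115+401282560341390=1362091021641000  T[24][15]=15·8479404429331+68629175807115=195820242247080  T[24][16]=16·762361127264+8479404429331=20677182465555
row 25: T[25][15]=15·195820242247080+1362091021641000=4299394655347200  T[25][16]=16·20677182465555+195820242247080=526655161695960
row 26: T[26][16]=16·526655161695960+4299394655347200=12725877242482560
Read S(26,16) = 12725877242482560.

12725877242482560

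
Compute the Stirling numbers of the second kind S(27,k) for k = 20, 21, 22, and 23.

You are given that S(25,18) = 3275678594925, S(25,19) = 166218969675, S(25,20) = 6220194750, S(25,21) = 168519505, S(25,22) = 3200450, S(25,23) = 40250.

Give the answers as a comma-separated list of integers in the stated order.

@26  (26,19):166218969675·19+3275678594925→6433839018750, (26,20):6220194750·20+166218969675→290622864675, (26,21):168519505·21+6220194750→9759104355, (26,22):3200450·22+168519505→238929405, (26,23):40250·23+3200450→4126200
@27  (27,20):290622864675·20+6433839018750→12246296312250, (27,21):9759104355·21+290622864675→495564056130, (27,22):238929405·22+9759104355→15015551265, (27,23):4126200·23+238929405→333832005
Read S(27,20) = 12246296312250, S(27,21) = 495564056130, S(27,22) = 15015551265, S(27,23) = 333832005.

12246296312250, 495564056130, 15015551265, 333832005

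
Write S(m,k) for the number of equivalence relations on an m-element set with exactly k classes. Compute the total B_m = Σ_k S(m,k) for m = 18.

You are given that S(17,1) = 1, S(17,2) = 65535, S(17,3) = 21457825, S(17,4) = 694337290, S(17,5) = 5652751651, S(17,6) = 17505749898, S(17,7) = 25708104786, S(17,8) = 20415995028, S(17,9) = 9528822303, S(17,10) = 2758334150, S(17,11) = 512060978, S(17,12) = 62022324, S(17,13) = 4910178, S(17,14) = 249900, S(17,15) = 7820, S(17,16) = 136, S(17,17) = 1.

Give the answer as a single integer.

682076806159

r18: T_18,1=1×1+0=1; T_18,2=2×65535+1=131071; T_18,3=3×21457825+65535=64439010; T_18,4=4×694337290+21457825=2798806985; T_18,5=5×5652751651+694337290=28958095545; T_18,6=6×17505749898+5652751651=110687251039; T_18,7=7×25708104786+17505749898=197462483400; T_18,8=8×20415995028+25708104786=189036065010; T_18,9=9×9528822303+20415995028=106175395755; T_18,10=10×2758334150+9528822303=37112163803; T_18,11=11×512060978+2758334150=8391004908; T_18,12=12×62022324+512060978=1256328866; T_18,13=13×4910178+62022324=125854638; T_18,14=14×249900+4910178=8408778; T_18,15=15×7820+249900=367200; T_18,16=16×136+7820=9996; T_18,17=17×1+136=153; T_18,18=18×0+1=1
B_18 = ΣS(18,k) = 1+131071+64439010+2798806985+28958095545+110687251039+197462483400+189036065010+106175395755+37112163803+8391004908+1256328866+125854638+8408778+367200+9996+153+1 = 682076806159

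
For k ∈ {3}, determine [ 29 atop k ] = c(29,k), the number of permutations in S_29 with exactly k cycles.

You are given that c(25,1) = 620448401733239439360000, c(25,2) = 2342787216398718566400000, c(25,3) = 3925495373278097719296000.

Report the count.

2105684281550279072336117760000

@26  (26,1):620448401733239439360000·25+0→15511210043330985984000000, (26,2):2342787216398718566400000·25+620448401733239439360000→59190128811701203599360000, (26,3):3925495373278097719296000·25+2342787216398718566400000→100480171548351161548800000
@27  (27,1):15511210043330985984000000·26+0→403291461126605635584000000, (27,2):59190128811701203599360000·26+15511210043330985984000000→1554454559147562279567360000, (27,3):100480171548351161548800000·26+59190128811701203599360000→2671674589068831403868160000
@28  (28,2):1554454559147562279567360000·27+403291461126605635584000000→42373564558110787183902720000, (28,3):2671674589068831403868160000·27+1554454559147562279567360000→73689668464006010184007680000
@29  (29,3):73689668464006010184007680000·28+42373564558110787183902720000→2105684281550279072336117760000
Read c(29,3) = 2105684281550279072336117760000.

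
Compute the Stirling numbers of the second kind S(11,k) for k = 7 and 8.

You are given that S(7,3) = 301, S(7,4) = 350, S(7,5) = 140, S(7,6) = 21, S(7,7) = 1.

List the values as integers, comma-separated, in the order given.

63987, 11880

[8] T[8,4]:4*350+301=1701 · T[8,5]:5*140+350=1050 · T[8,6]:6*21+140=266 · T[8,7]:7*1+21=28 · T[8,8]:8*0+1=1
[9] T[9,5]:5*1050+1701=6951 · T[9,6]:6*266+1050=2646 · T[9,7]:7*28+266=462 · T[9,8]:8*1+28=36
[10] T[10,6]:6*2646+6951=22827 · T[10,7]:7*462+2646=5880 · T[10,8]:8*36+462=750
[11] T[11,7]:7*5880+22827=63987 · T[11,8]:8*750+5880=11880
Read S(11,7) = 63987, S(11,8) = 11880.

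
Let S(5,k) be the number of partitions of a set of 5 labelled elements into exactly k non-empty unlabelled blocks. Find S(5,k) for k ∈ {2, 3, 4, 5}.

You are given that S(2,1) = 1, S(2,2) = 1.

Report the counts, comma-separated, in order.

15, 25, 10, 1

row 3: T[3][1]=1·1+0=1  T[3][2]=2·1+1=3  T[3][3]=3·0+1=1
row 4: T[4][1]=1·1+0=1  T[4][2]=2·3+1=7  T[4][3]=3·1+3=6  T[4][4]=4·0+1=1
row 5: T[5][2]=2·7+1=15  T[5][3]=3·6+7=25  T[5][4]=4·1+6=10  T[5][5]=5·0+1=1
Read S(5,2) = 15, S(5,3) = 25, S(5,4) = 10, S(5,5) = 1.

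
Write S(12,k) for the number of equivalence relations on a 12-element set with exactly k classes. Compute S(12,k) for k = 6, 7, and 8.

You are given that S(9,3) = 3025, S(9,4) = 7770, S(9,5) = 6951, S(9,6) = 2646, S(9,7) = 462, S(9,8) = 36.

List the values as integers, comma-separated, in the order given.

r10: T_10,4=4×7770+3025=34105; T_10,5=5×6951+7770=42525; T_10,6=6×2646+6951=22827; T_10,7=7×462+2646=5880; T_10,8=8×36+462=750
r11: T_11,5=5×42525+34105=246730; T_11,6=6×22827+42525=179487; T_11,7=7×5880+22827=63987; T_11,8=8×750+5880=11880
r12: T_12,6=6×179487+246730=1323652; T_12,7=7×63987+179487=627396; T_12,8=8×11880+63987=159027
Read S(12,6) = 1323652, S(12,7) = 627396, S(12,8) = 159027.

1323652, 627396, 159027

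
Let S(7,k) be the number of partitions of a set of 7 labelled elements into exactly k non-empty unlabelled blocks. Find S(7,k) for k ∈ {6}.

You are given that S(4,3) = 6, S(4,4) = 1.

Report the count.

row 5: T[5][4]=4·1+6=10  T[5][5]=5·0+1=1
row 6: T[6][5]=5·1+10=15  T[6][6]=6·0+1=1
row 7: T[7][6]=6·1+15=21
Read S(7,6) = 21.

21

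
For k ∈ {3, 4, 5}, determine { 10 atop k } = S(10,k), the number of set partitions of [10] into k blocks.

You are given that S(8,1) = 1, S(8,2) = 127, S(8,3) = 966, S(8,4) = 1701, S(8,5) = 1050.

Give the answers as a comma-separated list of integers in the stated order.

9330, 34105, 42525

r9: T_9,2=2×127+1=255; T_9,3=3×966+127=3025; T_9,4=4×1701+966=7770; T_9,5=5×1050+1701=6951
r10: T_10,3=3×3025+255=9330; T_10,4=4×7770+3025=34105; T_10,5=5×6951+7770=42525
Read S(10,3) = 9330, S(10,4) = 34105, S(10,5) = 42525.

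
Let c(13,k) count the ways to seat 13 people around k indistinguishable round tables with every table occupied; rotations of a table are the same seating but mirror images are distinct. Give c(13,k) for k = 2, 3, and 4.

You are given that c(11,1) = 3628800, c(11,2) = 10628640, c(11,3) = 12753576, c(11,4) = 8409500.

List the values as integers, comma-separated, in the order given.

@12  (12,1):3628800·11+0→39916800, (12,2):10628640·11+3628800→120543840, (12,3):12753576·11+10628640→150917976, (12,4):8409500·11+12753576→105258076
@13  (13,2):120543840·12+39916800→1486442880, (13,3):150917976·12+120543840→1931559552, (13,4):105258076·12+150917976→1414014888
Read c(13,2) = 1486442880, c(13,3) = 1931559552, c(13,4) = 1414014888.

1486442880, 1931559552, 1414014888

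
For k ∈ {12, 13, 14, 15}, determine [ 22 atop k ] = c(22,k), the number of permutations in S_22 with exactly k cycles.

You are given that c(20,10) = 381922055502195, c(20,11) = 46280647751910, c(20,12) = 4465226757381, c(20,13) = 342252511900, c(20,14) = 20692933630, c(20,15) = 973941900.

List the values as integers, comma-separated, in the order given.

4154823851430525, 373100999802531, 27188611869881, 1599718388730

row 21: T[21][11]=20·46280647751910+381922055502195=1307535010540395  T[21][12]=20·4465226757381+46280647751910=135585182899530  T[21][13]=20·342252511900+4465226757381=11310276995381  T[21][14]=20·20692933630+342252511900=756111184500  T[21][15]=20·973941900+20692933630=40171771630
row 22: T[22][12]=21·135585182899530+1307535010540395=4154823851430525  T[22][13]=21·11310276995381+135585182899530=373100999802531  T[22][14]=21·756111184500+11310276995381=27188611869881  T[22][15]=21·40171771630+756111184500=1599718388730
Read c(22,12) = 4154823851430525, c(22,13) = 373100999802531, c(22,14) = 27188611869881, c(22,15) = 1599718388730.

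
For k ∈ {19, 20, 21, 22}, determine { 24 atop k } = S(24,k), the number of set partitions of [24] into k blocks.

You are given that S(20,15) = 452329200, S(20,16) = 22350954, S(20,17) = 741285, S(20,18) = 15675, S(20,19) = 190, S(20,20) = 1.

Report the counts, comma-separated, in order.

3880739170, 116972779, 2454606, 33902

r21: T_21,16=16×22350954+452329200=809944464; T_21,17=17×741285+22350954=34952799; T_21,18=18×15675+741285=1023435; T_21,19=19×190+15675=19285; T_21,20=20×1+190=210; T_21,21=21×0+1=1
r22: T_22,17=17×34952799+809944464=1404142047; T_22,18=18×1023435+34952799=53374629; T_22,19=19×19285+1023435=1389850; T_22,20=20×210+19285=23485; T_22,21=21×1+210=231; T_22,22=22×0+1=1
r23: T_23,18=18×53374629+1404142047=2364885369; T_23,19=19×1389850+53374629=79781779; T_23,20=20×23485+1389850=1859550; T_23,21=21×231+23485=28336; T_23,22=22×1+231=253
r24: T_24,19=19×79781779+2364885369=3880739170; T_24,20=20×1859550+79781779=116972779; T_24,21=21×28336+1859550=2454606; T_24,22=22×253+28336=33902
Read S(24,19) = 3880739170, S(24,20) = 116972779, S(24,21) = 2454606, S(24,22) = 33902.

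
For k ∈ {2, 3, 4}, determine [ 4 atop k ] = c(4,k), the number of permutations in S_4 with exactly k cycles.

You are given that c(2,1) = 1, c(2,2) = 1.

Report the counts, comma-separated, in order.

i=3: T(3,1)=0+2·1=2 | T(3,2)=1+2·1=3 | T(3,3)=1+2·0=1
i=4: T(4,2)=2+3·3=11 | T(4,3)=3+3·1=6 | T(4,4)=1+3·0=1
Read c(4,2) = 11, c(4,3) = 6, c(4,4) = 1.

11, 6, 1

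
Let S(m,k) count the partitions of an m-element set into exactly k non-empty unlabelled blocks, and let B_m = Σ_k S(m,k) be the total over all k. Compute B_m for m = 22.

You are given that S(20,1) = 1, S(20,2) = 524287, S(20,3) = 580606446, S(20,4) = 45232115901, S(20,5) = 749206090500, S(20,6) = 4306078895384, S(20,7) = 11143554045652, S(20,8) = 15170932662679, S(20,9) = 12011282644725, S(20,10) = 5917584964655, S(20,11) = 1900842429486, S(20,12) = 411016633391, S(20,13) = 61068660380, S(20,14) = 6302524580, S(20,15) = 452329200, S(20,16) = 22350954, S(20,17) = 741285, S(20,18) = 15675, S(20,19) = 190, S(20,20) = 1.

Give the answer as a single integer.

row 21: T[21][1]=1·1+0=1  T[21][2]=2·524287+1=1048575  T[21][3]=3·580606446+524287=1742343625  T[21][4]=4·45232115901+580606446=181509070050  T[21][5]=5·749206090500+45232115901=3791262568401  T[21][6]=6·4306078895384+749206090500=26585679462804  T[21][7]=7·11143554045652+4306078895384=82310957214948  T[21][8]=8·15170932662679+11143554045652=132511015347084  T[21][9]=9·12011282644725+15170932662679=123272476465204  T[21][10]=10·5917584964655+12011282644725=71187132291275  T[21][11]=11·1900842429486+5917584964655=26826851689001  T[21][12]=12·411016633391+1900842429486=6833042030178  T[21][13]=13·61068660380+411016633391=1204909218331  T[21][14]=14·6302524580+61068660380=149304004500  T[21][15]=15·452329200+6302524580=13087462580  T[21][16]=16·22350954+452329200=809944464  T[21][17]=17·741285+22350954=34952799  T[21][18]=18·15675+741285=1023435  T[21][19]=19·190+15675=19285  T[21][20]=20·1+190=210  T[21][21]=21·0+1=1
row 22: T[22][1]=1·1+0=1  T[22][2]=2·1048575+1=2097151  T[22][3]=3·1742343625+1048575=5228079450  T[22][4]=4·181509070050+1742343625=727778623825  T[22][5]=5·3791262568401+181509070050=19137821912055  T[22][6]=6·26585679462804+3791262568401=163305339345225  T[22][7]=7·82310957214948+26585679462804=602762379967440  T[22][8]=8·132511015347084+82310957214948=1142399079991620  T[22][9]=9·123272476465204+132511015347084=1241963303533920  T[22][10]=10·71187132291275+123272476465204=835143799377954  T[22][11]=11·26826851689001+71187132291275=366282500870286  T[22][12]=12·6833042030178+26826851689001=108823356051137  T[22][13]=13·1204909218331+6833042030178=22496861868481  T[22][14]=14·149304004500+1204909218331=3295165281331  T[22][15]=15·13087462580+149304004500=345615943200  T[22][16]=16·809944464+13087462580=26046574004  T[22][17]=17·34952799+809944464=1404142047  T[22][18]=18·1023435+34952799=53374629  T[22][19]=19·19285+1023435=1389850  T[22][20]=20·210+19285=23485  T[22][21]=21·1+210=231  T[22][22]=22·0+1=1
B_22 = ΣS(22,k) = 1+2097151+5228079450+727778623825+19137821912055+163305339345225+602762379967440+1142399079991620+1241963303533920+835143799377954+366282500870286+108823356051137+22496861868481+3295165281331+345615943200+26046574004+1404142047+53374629+1389850+23485+231+1 = 4506715738447323

4506715738447323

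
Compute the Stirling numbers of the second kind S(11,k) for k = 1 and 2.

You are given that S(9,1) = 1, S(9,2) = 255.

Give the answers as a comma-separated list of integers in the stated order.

[10] T[10,1]:1*1+0=1 · T[10,2]:2*255+1=511
[11] T[11,1]:1*1+0=1 · T[11,2]:2*511+1=1023
Read S(11,1) = 1, S(11,2) = 1023.

1, 1023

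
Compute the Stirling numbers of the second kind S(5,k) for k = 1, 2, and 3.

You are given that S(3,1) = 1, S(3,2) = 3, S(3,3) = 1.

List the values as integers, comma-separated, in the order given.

i=4: T(4,1)=0+1·1=1 | T(4,2)=1+2·3=7 | T(4,3)=3+3·1=6
i=5: T(5,1)=0+1·1=1 | T(5,2)=1+2·7=15 | T(5,3)=7+3·6=25
Read S(5,1) = 1, S(5,2) = 15, S(5,3) = 25.

1, 15, 25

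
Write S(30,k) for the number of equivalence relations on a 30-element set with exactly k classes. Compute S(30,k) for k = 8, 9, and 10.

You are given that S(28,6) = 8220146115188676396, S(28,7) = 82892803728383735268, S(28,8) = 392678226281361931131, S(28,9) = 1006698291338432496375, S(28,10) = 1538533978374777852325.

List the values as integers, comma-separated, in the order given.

26383018684048108297800, 88300984248924568770870, 173373343599189364594756

r29: T_29,7=7×82892803728383735268+8220146115188676396=588469772213874823272; T_29,8=8×392678226281361931131+82892803728383735268=3224318613979279184316; T_29,9=9×1006698291338432496375+392678226281361931131=9452962848327254398506; T_29,10=10×1538533978374777852325+1006698291338432496375=16392038075086211019625
r30: T_30,8=8×3224318613979279184316+588469772213874823272=26383018684048108297800; T_30,9=9×9452962848327254398506+3224318613979279184316=88300984248924568770870; T_30,10=10×16392038075086211019625+9452962848327254398506=173373343599189364594756
Read S(30,8) = 26383018684048108297800, S(30,9) = 88300984248924568770870, S(30,10) = 173373343599189364594756.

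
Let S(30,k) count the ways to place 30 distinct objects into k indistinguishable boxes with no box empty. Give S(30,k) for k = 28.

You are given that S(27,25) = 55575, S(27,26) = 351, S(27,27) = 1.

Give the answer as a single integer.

86275

@28  (28,26):351·26+55575→64701, (28,27):1·27+351→378, (28,28):0·28+1→1
@29  (29,27):378·27+64701→74907, (29,28):1·28+378→406
@30  (30,28):406·28+74907→86275
Read S(30,28) = 86275.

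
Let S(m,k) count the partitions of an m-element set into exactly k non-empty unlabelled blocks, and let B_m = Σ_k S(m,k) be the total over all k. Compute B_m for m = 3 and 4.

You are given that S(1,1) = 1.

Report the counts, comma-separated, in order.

5, 15

row 2: T[2][1]=1·1+0=1  T[2][2]=2·0+1=1
row 3: T[3][1]=1·1+0=1  T[3][2]=2·1+1=3  T[3][3]=3·0+1=1
row 4: T[4][1]=1·1+0=1  T[4][2]=2·3+1=7  T[4][3]=3·1+3=6  T[4][4]=4·0+1=1
B_3 = ΣS(3,k) = 1+3+1 = 5
B_4 = ΣS(4,k) = 1+7+6+1 = 15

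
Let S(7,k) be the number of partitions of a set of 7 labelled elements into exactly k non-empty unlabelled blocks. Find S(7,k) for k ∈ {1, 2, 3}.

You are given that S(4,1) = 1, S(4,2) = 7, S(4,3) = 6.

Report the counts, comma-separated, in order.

[5] T[5,1]:1*1+0=1 · T[5,2]:2*7+1=15 · T[5,3]:3*6+7=25
[6] T[6,1]:1*1+0=1 · T[6,2]:2*15+1=31 · T[6,3]:3*25+15=90
[7] T[7,1]:1*1+0=1 · T[7,2]:2*31+1=63 · T[7,3]:3*90+31=301
Read S(7,1) = 1, S(7,2) = 63, S(7,3) = 301.

1, 63, 301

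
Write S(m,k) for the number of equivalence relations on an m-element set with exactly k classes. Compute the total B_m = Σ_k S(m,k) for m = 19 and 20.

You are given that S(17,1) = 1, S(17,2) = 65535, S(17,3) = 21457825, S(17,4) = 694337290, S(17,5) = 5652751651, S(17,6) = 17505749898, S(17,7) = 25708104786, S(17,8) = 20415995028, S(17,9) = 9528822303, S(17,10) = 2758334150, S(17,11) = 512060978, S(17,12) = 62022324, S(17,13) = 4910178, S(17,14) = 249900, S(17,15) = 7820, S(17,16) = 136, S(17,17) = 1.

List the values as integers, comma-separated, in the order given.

r18: T_18,1=1×1+0=1; T_18,2=2×65535+1=131071; T_18,3=3×21457825+65535=64439010; T_18,4=4×694337290+21457825=2798806985; T_18,5=5×5652751651+694337290=28958095545; T_18,6=6×17505749898+5652751651=110687251039; T_18,7=7×25708104786+17505749898=197462483400; T_18,8=8×20415995028+25708104786=189036065010; T_18,9=9×9528822303+20415995028=106175395755; T_18,10=10×2758334150+9528822303=37112163803; T_18,11=11×512060978+2758334150=8391004908; T_18,12=12×62022324+512060978=1256328866; T_18,13=13×4910178+62022324=125854638; T_18,14=14×249900+4910178=8408778; T_18,15=15×7820+249900=367200; T_18,16=16×136+7820=9996; T_18,17=17×1+136=153; T_18,18=18×0+1=1
r19: T_19,1=1×1+0=1; T_19,2=2×131071+1=262143; T_19,3=3×64439010+131071=193448101; T_19,4=4×2798806985+64439010=11259666950; T_19,5=5×28958095545+2798806985=147589284710; T_19,6=6×110687251039+28958095545=693081601779; T_19,7=7×197462483400+110687251039=1492924634839; T_19,8=8×189036065010+197462483400=1709751003480; T_19,9=9×106175395755+189036065010=1144614626805; T_19,10=10×37112163803+106175395755=477297033785; T_19,11=11×8391004908+37112163803=129413217791; T_19,12=12×1256328866+8391004908=23466951300; T_19,13=13×125854638+1256328866=2892439160; T_19,14=14×8408778+125854638=243577530; T_19,15=15×367200+8408778=13916778; T_19,16=16×9996+367200=527136; T_19,17=17×153+9996=12597; T_19,18=18×1+153=171; T_19,19=19×0+1=1
r20: T_20,1=1×1+0=1; T_20,2=2×262143+1=524287; T_20,3=3×193448101+262143=580606446; T_20,4=4×11259666950+193448101=45232115901; T_20,5=5×147589284710+11259666950=749206090500; T_20,6=6×693081601779+147589284710=4306078895384; T_20,7=7×1492924634839+693081601779=11143554045652; T_20,8=8×1709751003480+1492924634839=15170932662679; T_20,9=9×1144614626805+1709751003480=12011282644725; T_20,10=10×477297033785+1144614626805=5917584964655; T_20,11=11×129413217791+477297033785=1900842429486; T_20,12=12×23466951300+129413217791=411016633391; T_20,13=13×2892439160+23466951300=61068660380; T_20,14=14×243577530+2892439160=6302524580; T_20,15=15×13916778+243577530=452329200; T_20,16=16×527136+13916778=22350954; T_20,17=17×12597+527136=741285; T_20,18=18×171+12597=15675; T_20,19=19×1+171=190; T_20,20=20×0+1=1
B_19 = ΣS(19,k) = 1+262143+193448101+11259666950+147589284710+693081601779+1492924634839+1709751003480+1144614626805+477297033785+129413217791+23466951300+2892439160+243577530+13916778+527136+12597+171+1 = 5832742205057
B_20 = ΣS(20,k) = 1+524287+580606446+45232115901+749206090500+4306078895384+11143554045652+15170932662679+12011282644725+5917584964655+1900842429486+411016633391+61068660380+6302524580+452329200+22350954+741285+15675+190+1 = 51724158235372

5832742205057, 51724158235372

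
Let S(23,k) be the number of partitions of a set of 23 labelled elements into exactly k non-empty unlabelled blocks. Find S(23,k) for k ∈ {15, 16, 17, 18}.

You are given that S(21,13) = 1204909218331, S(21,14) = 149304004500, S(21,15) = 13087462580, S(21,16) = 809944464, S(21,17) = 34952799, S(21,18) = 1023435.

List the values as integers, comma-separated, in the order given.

8479404429331, 762361127264, 49916988803, 2364885369

[22] T[22,14]:14*149304004500+1204909218331=3295165281331 · T[22,15]:15*13087462580+149304004500=345615943200 · T[22,16]:16*809944464+13087462580=26046574004 · T[22,17]:17*34952799+809944464=1404142047 · T[22,18]:18*1023435+34952799=53374629
[23] T[23,15]:15*345615943200+3295165281331=8479404429331 · T[23,16]:16*26046574004+345615943200=762361127264 · T[23,17]:17*1404142047+26046574004=49916988803 · T[23,18]:18*53374629+1404142047=2364885369
Read S(23,15) = 8479404429331, S(23,16) = 762361127264, S(23,17) = 49916988803, S(23,18) = 2364885369.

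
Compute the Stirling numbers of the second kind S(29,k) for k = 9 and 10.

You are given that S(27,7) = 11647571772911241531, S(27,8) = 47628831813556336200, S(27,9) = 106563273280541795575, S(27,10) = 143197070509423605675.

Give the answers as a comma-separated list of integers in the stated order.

9452962848327254398506, 16392038075086211019625

i=28: T(28,8)=11647571772911241531+8·47628831813556336200=392678226281361931131 | T(28,9)=47628831813556336200+9·106563273280541795575=1006698291338432496375 | T(28,10)=106563273280541795575+10·143197070509423605675=1538533978374777852325
i=29: T(29,9)=392678226281361931131+9·1006698291338432496375=9452962848327254398506 | T(29,10)=1006698291338432496375+10·1538533978374777852325=16392038075086211019625
Read S(29,9) = 9452962848327254398506, S(29,10) = 16392038075086211019625.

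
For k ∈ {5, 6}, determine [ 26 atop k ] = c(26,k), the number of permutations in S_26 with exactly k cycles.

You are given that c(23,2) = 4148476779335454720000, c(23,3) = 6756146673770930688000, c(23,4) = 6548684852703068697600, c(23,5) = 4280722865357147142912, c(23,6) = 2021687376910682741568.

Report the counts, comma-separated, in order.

70874145319837672677196800, 35770355645907606826362624

r24: T_24,3=23×6756146673770930688000+4148476779335454720000=159539850276066860544000; T_24,4=23×6548684852703068697600+6756146673770930688000=157375898285941510732800; T_24,5=23×4280722865357147142912+6548684852703068697600=105005310755917452984576; T_24,6=23×2021687376910682741568+4280722865357147142912=50779532534302850198976
r25: T_25,4=24×157375898285941510732800+159539850276066860544000=3936561409138663118131200; T_25,5=24×105005310755917452984576+157375898285941510732800=2677503356427960382362624; T_25,6=24×50779532534302850198976+105005310755917452984576=1323714091579185857760000
r26: T_26,5=25×2677503356427960382362624+3936561409138663118131200=70874145319837672677196800; T_26,6=25×1323714091579185857760000+2677503356427960382362624=35770355645907606826362624
Read c(26,5) = 70874145319837672677196800, c(26,6) = 35770355645907606826362624.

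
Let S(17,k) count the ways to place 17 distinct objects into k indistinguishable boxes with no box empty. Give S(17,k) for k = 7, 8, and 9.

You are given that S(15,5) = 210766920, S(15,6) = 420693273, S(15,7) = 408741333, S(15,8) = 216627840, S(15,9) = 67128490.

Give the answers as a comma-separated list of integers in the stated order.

i=16: T(16,6)=210766920+6·420693273=2734926558 | T(16,7)=420693273+7·408741333=3281882604 | T(16,8)=408741333+8·216627840=2141764053 | T(16,9)=216627840+9·67128490=820784250
i=17: T(17,7)=2734926558+7·3281882604=25708104786 | T(17,8)=3281882604+8·2141764053=20415995028 | T(17,9)=2141764053+9·820784250=9528822303
Read S(17,7) = 25708104786, S(17,8) = 20415995028, S(17,9) = 9528822303.

25708104786, 20415995028, 9528822303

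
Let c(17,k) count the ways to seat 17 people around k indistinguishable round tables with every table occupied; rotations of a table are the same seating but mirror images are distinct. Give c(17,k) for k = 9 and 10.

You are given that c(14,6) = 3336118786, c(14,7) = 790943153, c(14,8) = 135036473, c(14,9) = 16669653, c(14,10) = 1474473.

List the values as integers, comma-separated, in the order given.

185953177553, 23057159840

i=15: T(15,7)=3336118786+14·790943153=14409322928 | T(15,8)=790943153+14·135036473=2681453775 | T(15,9)=135036473+14·16669653=368411615 | T(15,10)=16669653+14·1474473=37312275
i=16: T(16,8)=14409322928+15·2681453775=54631129553 | T(16,9)=2681453775+15·368411615=8207628000 | T(16,10)=368411615+15·37312275=928095740
i=17: T(17,9)=54631129553+16·8207628000=185953177553 | T(17,10)=8207628000+16·928095740=23057159840
Read c(17,9) = 185953177553, c(17,10) = 23057159840.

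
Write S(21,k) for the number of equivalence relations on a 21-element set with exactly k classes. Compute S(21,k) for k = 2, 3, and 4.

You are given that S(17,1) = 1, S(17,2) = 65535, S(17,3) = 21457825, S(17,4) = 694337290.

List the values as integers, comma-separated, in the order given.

1048575, 1742343625, 181509070050

row 18: T[18][1]=1·1+0=1  T[18][2]=2·65535+1=131071  T[18][3]=3·21457825+65535=64439010  T[18][4]=4·694337290+21457825=2798806985
row 19: T[19][1]=1·1+0=1  T[19][2]=2·131071+1=262143  T[19][3]=3·64439010+131071=193448101  T[19][4]=4·2798806985+64439010=11259666950
row 20: T[20][1]=1·1+0=1  T[20][2]=2·262143+1=524287  T[20][3]=3·193448101+262143=580606446  T[20][4]=4·11259666950+193448101=45232115901
row 21: T[21][2]=2·524287+1=1048575  T[21][3]=3·580606446+524287=1742343625  T[21][4]=4·45232115901+580606446=181509070050
Read S(21,2) = 1048575, S(21,3) = 1742343625, S(21,4) = 181509070050.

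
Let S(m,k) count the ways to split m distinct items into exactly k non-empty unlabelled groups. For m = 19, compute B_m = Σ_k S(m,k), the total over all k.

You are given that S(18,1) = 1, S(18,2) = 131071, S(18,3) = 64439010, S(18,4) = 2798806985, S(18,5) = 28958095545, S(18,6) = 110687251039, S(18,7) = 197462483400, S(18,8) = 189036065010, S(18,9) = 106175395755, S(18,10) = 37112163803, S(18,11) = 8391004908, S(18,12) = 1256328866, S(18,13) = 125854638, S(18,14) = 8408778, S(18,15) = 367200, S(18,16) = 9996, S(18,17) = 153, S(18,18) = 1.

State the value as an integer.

r19: T_19,1=1×1+0=1; T_19,2=2×131071+1=262143; T_19,3=3×64439010+131071=193448101; T_19,4=4×2798806985+64439010=11259666950; T_19,5=5×28958095545+2798806985=147589284710; T_19,6=6×110687251039+28958095545=693081601779; T_19,7=7×197462483400+110687251039=1492924634839; T_19,8=8×189036065010+197462483400=1709751003480; T_19,9=9×106175395755+189036065010=1144614626805; T_19,10=10×37112163803+106175395755=477297033785; T_19,11=11×8391004908+37112163803=129413217791; T_19,12=12×1256328866+8391004908=23466951300; T_19,13=13×125854638+1256328866=2892439160; T_19,14=14×8408778+125854638=243577530; T_19,15=15×367200+8408778=13916778; T_19,16=16×9996+367200=527136; T_19,17=17×153+9996=12597; T_19,18=18×1+153=171; T_19,19=19×0+1=1
B_19 = ΣS(19,k) = 1+262143+193448101+11259666950+147589284710+693081601779+1492924634839+1709751003480+1144614626805+477297033785+129413217791+23466951300+2892439160+243577530+13916778+527136+12597+171+1 = 5832742205057

5832742205057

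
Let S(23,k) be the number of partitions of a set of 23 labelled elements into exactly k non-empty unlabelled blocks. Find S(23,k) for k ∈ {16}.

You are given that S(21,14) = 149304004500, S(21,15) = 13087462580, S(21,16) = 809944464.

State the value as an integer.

r22: T_22,15=15×13087462580+149304004500=345615943200; T_22,16=16×809944464+13087462580=26046574004
r23: T_23,16=16×26046574004+345615943200=762361127264
Read S(23,16) = 762361127264.

762361127264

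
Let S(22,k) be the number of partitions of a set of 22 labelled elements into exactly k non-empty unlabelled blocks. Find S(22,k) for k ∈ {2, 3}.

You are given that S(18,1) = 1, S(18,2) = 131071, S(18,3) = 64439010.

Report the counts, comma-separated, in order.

2097151, 5228079450

@19  (19,1):1·1+0→1, (19,2):131071·2+1→262143, (19,3):64439010·3+131071→193448101
@20  (20,1):1·1+0→1, (20,2):262143·2+1→524287, (20,3):193448101·3+262143→580606446
@21  (21,1):1·1+0→1, (21,2):524287·2+1→1048575, (21,3):580606446·3+524287→1742343625
@22  (22,2):1048575·2+1→2097151, (22,3):1742343625·3+1048575→5228079450
Read S(22,2) = 2097151, S(22,3) = 5228079450.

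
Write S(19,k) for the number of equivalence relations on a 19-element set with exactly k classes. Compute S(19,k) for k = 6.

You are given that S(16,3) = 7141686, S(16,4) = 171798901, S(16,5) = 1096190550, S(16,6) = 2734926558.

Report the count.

693081601779

row 17: T[17][4]=4·171798901+7141686=694337290  T[17][5]=5·1096190550+171798901=5652751651  T[17][6]=6·2734926558+1096190550=17505749898
row 18: T[18][5]=5·5652751651+694337290=28958095545  T[18][6]=6·17505749898+5652751651=110687251039
row 19: T[19][6]=6·110687251039+28958095545=693081601779
Read S(19,6) = 693081601779.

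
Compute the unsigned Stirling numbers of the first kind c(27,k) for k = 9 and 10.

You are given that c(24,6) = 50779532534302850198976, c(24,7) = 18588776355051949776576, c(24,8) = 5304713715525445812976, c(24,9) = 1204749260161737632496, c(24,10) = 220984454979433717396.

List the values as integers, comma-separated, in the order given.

@25  (25,7):18588776355051949776576·24+50779532534302850198976→496910165055549644836800, (25,8):5304713715525445812976·24+18588776355051949776576→145901905527662649288000, (25,9):1204749260161737632496·24+5304713715525445812976→34218695959407148992880, (25,10):220984454979433717396·24+1204749260161737632496→6508376179668146850000
@26  (26,8):145901905527662649288000·25+496910165055549644836800→4144457803247115877036800, (26,9):34218695959407148992880·25+145901905527662649288000→1001369304512841374110000, (26,10):6508376179668146850000·25+34218695959407148992880→196928100451110820242880
@27  (27,9):1001369304512841374110000·26+4144457803247115877036800→30180059720580991603896800, (27,10):196928100451110820242880·26+1001369304512841374110000→6121499916241722700424880
Read c(27,9) = 30180059720580991603896800, c(27,10) = 6121499916241722700424880.

30180059720580991603896800, 6121499916241722700424880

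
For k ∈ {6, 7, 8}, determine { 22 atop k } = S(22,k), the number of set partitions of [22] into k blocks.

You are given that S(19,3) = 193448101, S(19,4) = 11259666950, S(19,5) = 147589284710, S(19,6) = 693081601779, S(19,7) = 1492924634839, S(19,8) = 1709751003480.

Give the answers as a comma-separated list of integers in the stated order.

@20  (20,4):11259666950·4+193448101→45232115901, (20,5):147589284710·5+11259666950→749206090500, (20,6):693081601779·6+147589284710→4306078895384, (20,7):1492924634839·7+693081601779→11143554045652, (20,8):1709751003480·8+1492924634839→15170932662679
@21  (21,5):749206090500·5+45232115901→3791262568401, (21,6):4306078895384·6+749206090500→26585679462804, (21,7):11143554045652·7+4306078895384→82310957214948, (21,8):15170932662679·8+11143554045652→132511015347084
@22  (22,6):26585679462804·6+3791262568401→163305339345225, (22,7):82310957214948·7+26585679462804→602762379967440, (22,8):132511015347084·8+82310957214948→1142399079991620
Read S(22,6) = 163305339345225, S(22,7) = 602762379967440, S(22,8) = 1142399079991620.

163305339345225, 602762379967440, 1142399079991620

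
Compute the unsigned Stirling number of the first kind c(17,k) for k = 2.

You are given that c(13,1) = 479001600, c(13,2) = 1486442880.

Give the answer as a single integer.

[14] T[14,1]:13*479001600+0=6227020800 · T[14,2]:13*1486442880+479001600=19802759040
[15] T[15,1]:14*6227020800+0=87178291200 · T[15,2]:14*19802759040+6227020800=283465647360
[16] T[16,1]:15*87178291200+0=1307674368000 · T[16,2]:15*283465647360+87178291200=4339163001600
[17] T[17,2]:16*4339163001600+1307674368000=70734282393600
Read c(17,2) = 70734282393600.

70734282393600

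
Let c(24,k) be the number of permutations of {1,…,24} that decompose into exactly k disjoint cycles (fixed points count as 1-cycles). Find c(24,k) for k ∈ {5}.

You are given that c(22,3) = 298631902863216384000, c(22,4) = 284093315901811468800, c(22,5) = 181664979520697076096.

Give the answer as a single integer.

row 23: T[23][4]=22·284093315901811468800+298631902863216384000=6548684852703068697600  T[23][5]=22·181664979520697076096+284093315901811468800=4280722865357147142912
row 24: T[24][5]=23·4280722865357147142912+6548684852703068697600=105005310755917452984576
Read c(24,5) = 105005310755917452984576.

105005310755917452984576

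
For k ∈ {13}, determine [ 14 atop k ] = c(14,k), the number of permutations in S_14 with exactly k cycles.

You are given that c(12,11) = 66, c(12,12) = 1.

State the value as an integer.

91

[13] T[13,12]:12*1+66=78 · T[13,13]:12*0+1=1
[14] T[14,13]:13*1+78=91
Read c(14,13) = 91.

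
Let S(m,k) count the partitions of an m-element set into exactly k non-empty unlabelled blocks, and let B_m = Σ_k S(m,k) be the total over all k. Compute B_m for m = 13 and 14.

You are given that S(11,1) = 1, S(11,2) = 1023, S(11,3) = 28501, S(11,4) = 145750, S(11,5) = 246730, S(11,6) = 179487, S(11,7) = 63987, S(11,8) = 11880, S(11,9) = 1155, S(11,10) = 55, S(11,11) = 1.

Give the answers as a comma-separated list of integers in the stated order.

27644437, 190899322

@12  (12,1):1·1+0→1, (12,2):1023·2+1→2047, (12,3):28501·3+1023→86526, (12,4):145750·4+28501→611501, (12,5):246730·5+145750→1379400, (12,6):179487·6+246730→1323652, (12,7):63987·7+179487→627396, (12,8):11880·8+63987→159027, (12,9):1155·9+11880→22275, (12,10):55·10+1155→1705, (12,11):1·11+55→66, (12,12):0·12+1→1
@13  (13,1):1·1+0→1, (13,2):2047·2+1→4095, (13,3):86526·3+2047→261625, (13,4):611501·4+86526→2532530, (13,5):1379400·5+611501→7508501, (13,6):1323652·6+1379400→9321312, (13,7):627396·7+1323652→5715424, (13,8):159027·8+627396→1899612, (13,9):22275·9+159027→359502, (13,10):1705·10+22275→39325, (13,11):66·11+1705→2431, (13,12):1·12+66→78, (13,13):0·13+1→1
@14  (14,1):1·1+0→1, (14,2):4095·2+1→8191, (14,3):261625·3+4095→788970, (14,4):2532530·4+261625→10391745, (14,5):7508501·5+2532530→40075035, (14,6):9321312·6+7508501→63436373, (14,7):5715424·7+9321312→49329280, (14,8):1899612·8+5715424→20912320, (14,9):359502·9+1899612→5135130, (14,10):39325·10+359502→752752, (14,11):2431·11+39325→66066, (14,12):78·12+2431→3367, (14,13):1·13+78→91, (14,14):0·14+1→1
B_13 = ΣS(13,k) = 1+4095+261625+2532530+7508501+9321312+5715424+1899612+359502+39325+2431+78+1 = 27644437
B_14 = ΣS(14,k) = 1+8191+788970+10391745+40075035+63436373+49329280+20912320+5135130+752752+66066+3367+91+1 = 190899322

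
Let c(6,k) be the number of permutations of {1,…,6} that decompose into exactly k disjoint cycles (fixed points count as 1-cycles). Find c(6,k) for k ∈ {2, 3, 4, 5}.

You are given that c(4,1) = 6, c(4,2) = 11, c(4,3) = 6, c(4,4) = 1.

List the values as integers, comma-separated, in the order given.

i=5: T(5,1)=0+4·6=24 | T(5,2)=6+4·11=50 | T(5,3)=11+4·6=35 | T(5,4)=6+4·1=10 | T(5,5)=1+4·0=1
i=6: T(6,2)=24+5·50=274 | T(6,3)=50+5·35=225 | T(6,4)=35+5·10=85 | T(6,5)=10+5·1=15
Read c(6,2) = 274, c(6,3) = 225, c(6,4) = 85, c(6,5) = 15.

274, 225, 85, 15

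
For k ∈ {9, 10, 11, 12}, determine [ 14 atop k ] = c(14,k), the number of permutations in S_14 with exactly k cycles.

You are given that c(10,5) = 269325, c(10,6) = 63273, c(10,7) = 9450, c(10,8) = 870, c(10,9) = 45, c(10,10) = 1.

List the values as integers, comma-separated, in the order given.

r11: T_11,6=10×63273+269325=902055; T_11,7=10×9450+63273=157773; T_11,8=10×870+9450=18150; T_11,9=10×45+870=1320; T_11,10=10×1+45=55; T_11,11=10×0+1=1
r12: T_12,7=11×157773+902055=2637558; T_12,8=11×18150+157773=357423; T_12,9=11×1320+18150=32670; T_12,10=11×55+1320=1925; T_12,11=11×1+55=66; T_12,12=11×0+1=1
r13: T_13,8=12×357423+2637558=6926634; T_13,9=12×32670+357423=749463; T_13,10=12×1925+32670=55770; T_13,11=12×66+1925=2717; T_13,12=12×1+66=78
r14: T_14,9=13×749463+6926634=16669653; T_14,10=13×55770+749463=1474473; T_14,11=13×2717+55770=91091; T_14,12=13×78+2717=3731
Read c(14,9) = 16669653, c(14,10) = 1474473, c(14,11) = 91091, c(14,12) = 3731.

16669653, 1474473, 91091, 3731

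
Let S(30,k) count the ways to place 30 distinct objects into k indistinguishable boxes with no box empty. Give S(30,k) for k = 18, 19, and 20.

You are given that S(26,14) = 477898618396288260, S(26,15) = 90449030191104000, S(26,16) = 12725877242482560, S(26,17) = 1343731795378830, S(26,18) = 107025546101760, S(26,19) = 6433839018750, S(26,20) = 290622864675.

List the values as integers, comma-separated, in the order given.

68591811024147549270, 7145845579888333500, 581535955088511150

[27] T[27,15]:15*90449030191104000+477898618396288260=1834634071262848260 · T[27,16]:16*12725877242482560+90449030191104000=294063066070824960 · T[27,17]:17*1343731795378830+12725877242482560=35569317763922670 · T[27,18]:18*107025546101760+1343731795378830=3270191625210510 · T[27,19]:19*6433839018750+107025546101760=229268487458010 · T[27,20]:20*290622864675+6433839018750=12246296312250
[28] T[28,16]:16*294063066070824960+1834634071262848260=6539643128396047620 · T[28,17]:17*35569317763922670+294063066070824960=898741468057510350 · T[28,18]:18*3270191625210510+35569317763922670=94432767017711850 · T[28,19]:19*229268487458010+3270191625210510=7626292886912700 · T[28,20]:20*12246296312250+229268487458010=474194413703010
[29] T[29,17]:17*898741468057510350+6539643128396047620=21818248085373723570 · T[29,18]:18*94432767017711850+898741468057510350=2598531274376323650 · T[29,19]:19*7626292886912700+94432767017711850=239332331869053150 · T[29,20]:20*474194413703010+7626292886912700=17110181160972900
[30] T[30,18]:18*2598531274376323650+21818248085373723570=68591811024147549270 · T[30,19]:19*239332331869053150+2598531274376323650=7145845579888333500 · T[30,20]:20*17110181160972900+239332331869053150=581535955088511150
Read S(30,18) = 68591811024147549270, S(30,19) = 7145845579888333500, S(30,20) = 581535955088511150.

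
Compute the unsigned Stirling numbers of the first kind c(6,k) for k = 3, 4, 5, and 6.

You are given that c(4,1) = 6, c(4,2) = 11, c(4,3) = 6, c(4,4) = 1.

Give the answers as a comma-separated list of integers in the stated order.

225, 85, 15, 1

@5  (5,2):11·4+6→50, (5,3):6·4+11→35, (5,4):1·4+6→10, (5,5):0·4+1→1
@6  (6,3):35·5+50→225, (6,4):10·5+35→85, (6,5):1·5+10→15, (6,6):0·5+1→1
Read c(6,3) = 225, c(6,4) = 85, c(6,5) = 15, c(6,6) = 1.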